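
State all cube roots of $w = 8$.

|w| = 8, arg(w) = 0°
Root modulus = 8^(1/3) = 2
Root arguments: θ_k = (0° + 360°k)/3 for k = 0, 1, ..., 2
Roots: 2, -1 + sqrt(3)i, -1 - sqrt(3)i


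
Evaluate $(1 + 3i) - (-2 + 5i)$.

(1 - (-2)) + (3 - 5)i = 3 - 2i


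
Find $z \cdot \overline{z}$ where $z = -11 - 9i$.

z * conjugate(z) = |z|^2 = a^2 + b^2
= (-11)^2 + (-9)^2 = 202


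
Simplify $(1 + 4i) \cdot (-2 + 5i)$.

(a1*a2 - b1*b2) + (a1*b2 + b1*a2)i
= (-2 - 20) + (5 + (-8))i
= -22 - 3i


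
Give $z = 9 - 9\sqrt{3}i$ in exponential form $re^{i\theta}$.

r = |z| = sqrt((9)^2 + (-9*sqrt(3))^2) = sqrt(81 + 243) = sqrt(324) = 18
θ = arctan(b/a) = arctan(-15.5885/9) (quadrant-adjusted) = -60° = -π/3
z = 18e^(-i*π/3)


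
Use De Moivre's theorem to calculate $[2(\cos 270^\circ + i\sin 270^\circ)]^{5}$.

By De Moivre: z^n = r^n(cos(nθ) + i sin(nθ))
= 2^5(cos(5*270°) + i sin(5*270°))
= 32(cos 270° + i sin 270°)
= -32i


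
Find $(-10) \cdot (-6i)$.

(a1*a2 - b1*b2) + (a1*b2 + b1*a2)i
= (0 - 0) + (60 + 0)i
= 60i


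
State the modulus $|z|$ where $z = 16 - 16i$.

|z| = sqrt(a^2 + b^2) = sqrt(16^2 + (-16)^2) = sqrt(512) = sqrt(512)


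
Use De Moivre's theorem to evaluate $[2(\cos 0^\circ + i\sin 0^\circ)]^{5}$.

By De Moivre: z^n = r^n(cos(nθ) + i sin(nθ))
= 2^5(cos(5*0°) + i sin(5*0°))
= 32(cos 0° + i sin 0°)
= 32


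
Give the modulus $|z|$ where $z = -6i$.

|z| = sqrt(a^2 + b^2) = sqrt(0^2 + (-6)^2) = sqrt(36) = 6


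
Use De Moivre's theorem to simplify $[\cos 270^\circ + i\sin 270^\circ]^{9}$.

By De Moivre: z^n = r^n(cos(nθ) + i sin(nθ))
= 1^9(cos(9*270°) + i sin(9*270°))
= 1(cos 270° + i sin 270°)
= -i


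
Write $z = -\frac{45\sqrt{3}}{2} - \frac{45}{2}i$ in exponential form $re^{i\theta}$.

r = |z| = sqrt((-45*sqrt(3)/2)^2 + (-45/2)^2) = sqrt(6075/4 + 2025/4) = sqrt(2025) = 45
θ = arctan(b/a) = arctan(-22.5/-38.9711) (quadrant-adjusted) = 210° = 7π/6
z = 45e^(i*7π/6)


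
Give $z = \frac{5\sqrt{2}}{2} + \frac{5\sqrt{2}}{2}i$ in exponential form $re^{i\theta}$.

r = |z| = sqrt((5*sqrt(2)/2)^2 + (5*sqrt(2)/2)^2) = sqrt(25/2 + 25/2) = sqrt(25) = 5
θ = arctan(b/a) = arctan(3.5355/3.5355) (quadrant-adjusted) = 45° = π/4
z = 5e^(i*π/4)


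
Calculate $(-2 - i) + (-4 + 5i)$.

(-2 + (-4)) + (-1 + 5)i = -6 + 4i


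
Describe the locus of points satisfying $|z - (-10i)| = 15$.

|z - z0| = r describes a circle centered at z0 with radius r
Here z0 = -10i and r = 15
Locus: Circle centered at (0, -10) with radius 15


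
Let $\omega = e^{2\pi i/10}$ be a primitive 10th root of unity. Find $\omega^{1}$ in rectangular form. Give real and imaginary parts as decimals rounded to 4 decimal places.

ω^1 = e^(2πi·1/10) = e^(i·1π/5)
= cos(1π/5) + i sin(1π/5)
= 0.8090 + 0.5878i


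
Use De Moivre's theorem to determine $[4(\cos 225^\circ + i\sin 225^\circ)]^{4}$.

By De Moivre: z^n = r^n(cos(nθ) + i sin(nθ))
= 4^4(cos(4*225°) + i sin(4*225°))
= 256(cos 180° + i sin 180°)
= -256


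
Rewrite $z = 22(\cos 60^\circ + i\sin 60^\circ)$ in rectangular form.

a = r cos θ = 22 * 1/2 = 11
b = r sin θ = 22 * sqrt(3)/2 = 11*sqrt(3)
z = 11 + 11*sqrt(3)i


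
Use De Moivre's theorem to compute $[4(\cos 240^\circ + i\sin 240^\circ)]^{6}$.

By De Moivre: z^n = r^n(cos(nθ) + i sin(nθ))
= 4^6(cos(6*240°) + i sin(6*240°))
= 4096(cos 0° + i sin 0°)
= 4096


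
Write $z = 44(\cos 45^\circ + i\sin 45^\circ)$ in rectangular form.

a = r cos θ = 44 * sqrt(2)/2 = 22*sqrt(2)
b = r sin θ = 44 * sqrt(2)/2 = 22*sqrt(2)
z = 22*sqrt(2) + 22*sqrt(2)i


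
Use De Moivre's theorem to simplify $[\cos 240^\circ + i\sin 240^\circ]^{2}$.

By De Moivre: z^n = r^n(cos(nθ) + i sin(nθ))
= 1^2(cos(2*240°) + i sin(2*240°))
= 1(cos 120° + i sin 120°)
= -1/2 + (sqrt(3)/2)i


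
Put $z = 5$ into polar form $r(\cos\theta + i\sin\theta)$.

r = |z| = sqrt(a^2 + b^2) = sqrt((5)^2 + (0)^2) = sqrt(25 + 0) = sqrt(25) = 5
b = 0 and a > 0, so z lies on the positive real axis: θ = 0°
z = 5(cos 0° + i sin 0°)


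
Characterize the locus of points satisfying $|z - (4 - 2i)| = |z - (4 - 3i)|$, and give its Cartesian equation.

|z - z1| = |z - z2| means z is equidistant from z1 and z2,
i.e. the perpendicular bisector of the segment from (4, -2) to (4, -3) (midpoint (4, -5/2)).
With z = x + yi, square both sides:
(x - 4)^2 + (y - (-2))^2 = (x - 4)^2 + (y - (-3))^2
The x^2 and y^2 terms cancel: 0x + (-2)y = 25 - 20 = 5
Simplify: y = -5/2
Locus: Perpendicular bisector of the segment from (4, -2) to (4, -3): the line y = -5/2


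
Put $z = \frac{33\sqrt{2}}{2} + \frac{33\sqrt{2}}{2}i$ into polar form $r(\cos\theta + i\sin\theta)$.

r = |z| = sqrt(a^2 + b^2) = sqrt((33*sqrt(2)/2)^2 + (33*sqrt(2)/2)^2) = sqrt(1089/2 + 1089/2) = sqrt(1089) = 33
θ = arctan(b/a) = arctan(23.3345/23.3345) (quadrant-adjusted) = 45°
z = 33(cos 45° + i sin 45°)


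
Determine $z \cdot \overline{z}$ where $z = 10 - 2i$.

z * conjugate(z) = |z|^2 = a^2 + b^2
= 10^2 + (-2)^2 = 104


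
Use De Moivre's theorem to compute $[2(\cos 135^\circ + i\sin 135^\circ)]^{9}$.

By De Moivre: z^n = r^n(cos(nθ) + i sin(nθ))
= 2^9(cos(9*135°) + i sin(9*135°))
= 512(cos 135° + i sin 135°)
= -256*sqrt(2) + 256*sqrt(2)i


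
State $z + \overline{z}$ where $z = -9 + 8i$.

z + conjugate(z) = (a + bi) + (a - bi) = 2a
= 2 * (-9) = -18


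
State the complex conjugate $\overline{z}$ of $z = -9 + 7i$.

If z = a + bi, then conjugate(z) = a - bi
conjugate(-9 + 7i) = -9 - 7i


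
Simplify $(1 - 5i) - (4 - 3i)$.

(1 - 4) + (-5 - (-3))i = -3 - 2i


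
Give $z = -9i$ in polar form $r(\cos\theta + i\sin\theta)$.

r = |z| = sqrt(a^2 + b^2) = sqrt((0)^2 + (-9)^2) = sqrt(0 + 81) = sqrt(81) = 9
a = 0 and b < 0, so z lies on the negative imaginary axis: θ = 270°
z = 9(cos 270° + i sin 270°)


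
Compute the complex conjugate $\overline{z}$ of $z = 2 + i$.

If z = a + bi, then conjugate(z) = a - bi
conjugate(2 + i) = 2 - i


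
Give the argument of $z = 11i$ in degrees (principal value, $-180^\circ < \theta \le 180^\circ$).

a = 0 and b > 0, so z lies on the positive imaginary axis: θ = 90°


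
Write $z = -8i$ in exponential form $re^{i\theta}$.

r = |z| = sqrt((0)^2 + (-8)^2) = sqrt(0 + 64) = sqrt(64) = 8
a = 0 and b < 0, so z lies on the negative imaginary axis: θ = -90° = -π/2
z = 8e^(-i*π/2)


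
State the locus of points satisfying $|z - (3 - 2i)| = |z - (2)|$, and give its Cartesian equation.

|z - z1| = |z - z2| means z is equidistant from z1 and z2,
i.e. the perpendicular bisector of the segment from (3, -2) to (2, 0) (midpoint (5/2, -1)).
With z = x + yi, square both sides:
(x - 3)^2 + (y - (-2))^2 = (x - 2)^2 + (y - 0)^2
The x^2 and y^2 terms cancel: -2x + 4y = 4 - 13 = -9
Simplify: 2x - 4y = 9
Locus: Perpendicular bisector of the segment from (3, -2) to (2, 0): the line 2x - 4y = 9


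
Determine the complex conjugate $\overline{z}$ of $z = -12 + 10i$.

If z = a + bi, then conjugate(z) = a - bi
conjugate(-12 + 10i) = -12 - 10i


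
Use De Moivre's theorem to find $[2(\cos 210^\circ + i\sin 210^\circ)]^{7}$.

By De Moivre: z^n = r^n(cos(nθ) + i sin(nθ))
= 2^7(cos(7*210°) + i sin(7*210°))
= 128(cos 30° + i sin 30°)
= 64*sqrt(3) + 64i


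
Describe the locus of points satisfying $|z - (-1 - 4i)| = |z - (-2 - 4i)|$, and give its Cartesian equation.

|z - z1| = |z - z2| means z is equidistant from z1 and z2,
i.e. the perpendicular bisector of the segment from (-1, -4) to (-2, -4) (midpoint (-3/2, -4)).
With z = x + yi, square both sides:
(x - (-1))^2 + (y - (-4))^2 = (x - (-2))^2 + (y - (-4))^2
The x^2 and y^2 terms cancel: -2x + 0y = 20 - 17 = 3
Simplify: x = -3/2
Locus: Perpendicular bisector of the segment from (-1, -4) to (-2, -4): the line x = -3/2


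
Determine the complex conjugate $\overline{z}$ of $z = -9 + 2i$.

If z = a + bi, then conjugate(z) = a - bi
conjugate(-9 + 2i) = -9 - 2i


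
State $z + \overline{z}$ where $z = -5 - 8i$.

z + conjugate(z) = (a + bi) + (a - bi) = 2a
= 2 * (-5) = -10


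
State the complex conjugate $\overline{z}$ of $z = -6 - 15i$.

If z = a + bi, then conjugate(z) = a - bi
conjugate(-6 - 15i) = -6 + 15i


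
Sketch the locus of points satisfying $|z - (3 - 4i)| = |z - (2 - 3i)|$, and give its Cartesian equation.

|z - z1| = |z - z2| means z is equidistant from z1 and z2,
i.e. the perpendicular bisector of the segment from (3, -4) to (2, -3) (midpoint (5/2, -7/2)).
With z = x + yi, square both sides:
(x - 3)^2 + (y - (-4))^2 = (x - 2)^2 + (y - (-3))^2
The x^2 and y^2 terms cancel: -2x + 2y = 13 - 25 = -12
Simplify: x - y = 6
Locus: Perpendicular bisector of the segment from (3, -4) to (2, -3): the line x - y = 6


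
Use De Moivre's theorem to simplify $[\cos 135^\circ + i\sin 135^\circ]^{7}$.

By De Moivre: z^n = r^n(cos(nθ) + i sin(nθ))
= 1^7(cos(7*135°) + i sin(7*135°))
= 1(cos 225° + i sin 225°)
= -sqrt(2)/2 - (sqrt(2)/2)i


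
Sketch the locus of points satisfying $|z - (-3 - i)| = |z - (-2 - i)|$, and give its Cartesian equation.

|z - z1| = |z - z2| means z is equidistant from z1 and z2,
i.e. the perpendicular bisector of the segment from (-3, -1) to (-2, -1) (midpoint (-5/2, -1)).
With z = x + yi, square both sides:
(x - (-3))^2 + (y - (-1))^2 = (x - (-2))^2 + (y - (-1))^2
The x^2 and y^2 terms cancel: 2x + 0y = 5 - 10 = -5
Simplify: x = -5/2
Locus: Perpendicular bisector of the segment from (-3, -1) to (-2, -1): the line x = -5/2


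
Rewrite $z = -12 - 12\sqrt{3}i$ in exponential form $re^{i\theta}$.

r = |z| = sqrt((-12)^2 + (-12*sqrt(3))^2) = sqrt(144 + 432) = sqrt(576) = 24
θ = arctan(b/a) = arctan(-20.7846/-12) (quadrant-adjusted) = -120° = -2π/3
z = 24e^(-i*2π/3)


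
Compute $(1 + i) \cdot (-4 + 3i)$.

(a1*a2 - b1*b2) + (a1*b2 + b1*a2)i
= (-4 - 3) + (3 + (-4))i
= -7 - i


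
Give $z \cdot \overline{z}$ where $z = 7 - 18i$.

z * conjugate(z) = |z|^2 = a^2 + b^2
= 7^2 + (-18)^2 = 373


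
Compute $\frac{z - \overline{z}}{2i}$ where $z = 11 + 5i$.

z - conjugate(z) = 2bi
(z - conjugate(z))/(2i) = 2bi/(2i) = b = 5


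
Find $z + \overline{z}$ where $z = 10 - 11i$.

z + conjugate(z) = (a + bi) + (a - bi) = 2a
= 2 * 10 = 20


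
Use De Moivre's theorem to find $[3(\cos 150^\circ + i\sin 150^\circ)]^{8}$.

By De Moivre: z^n = r^n(cos(nθ) + i sin(nθ))
= 3^8(cos(8*150°) + i sin(8*150°))
= 6561(cos 120° + i sin 120°)
= -6561/2 + (6561*sqrt(3)/2)i


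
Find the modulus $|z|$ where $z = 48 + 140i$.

|z| = sqrt(a^2 + b^2) = sqrt(48^2 + 140^2) = sqrt(21904) = 148


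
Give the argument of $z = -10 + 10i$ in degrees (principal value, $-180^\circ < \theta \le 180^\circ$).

θ = arctan(b/a) = arctan(10/-10) (quadrant-adjusted) = 135°


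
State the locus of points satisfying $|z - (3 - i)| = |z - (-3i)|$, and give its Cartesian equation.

|z - z1| = |z - z2| means z is equidistant from z1 and z2,
i.e. the perpendicular bisector of the segment from (3, -1) to (0, -3) (midpoint (3/2, -2)).
With z = x + yi, square both sides:
(x - 3)^2 + (y - (-1))^2 = (x - 0)^2 + (y - (-3))^2
The x^2 and y^2 terms cancel: -6x + (-4)y = 9 - 10 = -1
Simplify: 6x + 4y = 1
Locus: Perpendicular bisector of the segment from (3, -1) to (0, -3): the line 6x + 4y = 1


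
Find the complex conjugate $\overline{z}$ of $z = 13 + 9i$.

If z = a + bi, then conjugate(z) = a - bi
conjugate(13 + 9i) = 13 - 9i


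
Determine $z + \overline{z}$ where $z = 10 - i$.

z + conjugate(z) = (a + bi) + (a - bi) = 2a
= 2 * 10 = 20


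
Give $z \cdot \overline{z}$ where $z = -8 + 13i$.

z * conjugate(z) = |z|^2 = a^2 + b^2
= (-8)^2 + 13^2 = 233


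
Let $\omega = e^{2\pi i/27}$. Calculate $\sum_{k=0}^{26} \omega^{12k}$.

Let ζ = ω^12 = e^(2πi·12/27). Since 27 ∤ 12, ζ ≠ 1.
Sum = Σ_{k=0}^{26} ζ^k = (ζ^27 - 1)/(ζ - 1) = (ω^{12·27} - 1)/(ζ - 1) = (1 - 1)/(ζ - 1) = 0


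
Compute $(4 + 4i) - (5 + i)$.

(4 - 5) + (4 - 1)i = -1 + 3i


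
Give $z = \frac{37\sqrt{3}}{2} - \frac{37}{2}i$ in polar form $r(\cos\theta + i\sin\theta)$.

r = |z| = sqrt(a^2 + b^2) = sqrt((37*sqrt(3)/2)^2 + (-37/2)^2) = sqrt(4107/4 + 1369/4) = sqrt(1369) = 37
θ = arctan(b/a) = arctan(-18.5/32.0429) (quadrant-adjusted) = 330°
z = 37(cos 330° + i sin 330°)


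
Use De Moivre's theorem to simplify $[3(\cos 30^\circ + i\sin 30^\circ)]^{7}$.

By De Moivre: z^n = r^n(cos(nθ) + i sin(nθ))
= 3^7(cos(7*30°) + i sin(7*30°))
= 2187(cos 210° + i sin 210°)
= -2187*sqrt(3)/2 - (2187/2)i


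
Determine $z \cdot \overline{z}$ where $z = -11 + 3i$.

z * conjugate(z) = |z|^2 = a^2 + b^2
= (-11)^2 + 3^2 = 130


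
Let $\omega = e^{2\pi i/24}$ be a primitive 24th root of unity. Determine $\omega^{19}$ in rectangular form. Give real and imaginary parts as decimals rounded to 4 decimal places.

ω^19 = e^(2πi·19/24) = e^(i·19π/12)
= cos(19π/12) + i sin(19π/12)
= 0.2588 - 0.9659i


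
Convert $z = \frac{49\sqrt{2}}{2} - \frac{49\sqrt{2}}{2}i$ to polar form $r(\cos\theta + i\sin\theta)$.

r = |z| = sqrt(a^2 + b^2) = sqrt((49*sqrt(2)/2)^2 + (-49*sqrt(2)/2)^2) = sqrt(2401/2 + 2401/2) = sqrt(2401) = 49
θ = arctan(b/a) = arctan(-34.6482/34.6482) (quadrant-adjusted) = 315°
z = 49(cos 315° + i sin 315°)


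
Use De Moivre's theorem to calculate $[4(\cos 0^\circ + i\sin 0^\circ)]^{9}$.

By De Moivre: z^n = r^n(cos(nθ) + i sin(nθ))
= 4^9(cos(9*0°) + i sin(9*0°))
= 262144(cos 0° + i sin 0°)
= 262144


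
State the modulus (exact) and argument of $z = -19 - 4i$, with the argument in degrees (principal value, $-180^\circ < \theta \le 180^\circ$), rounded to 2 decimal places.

|z| = sqrt((-19)^2 + (-4)^2) = sqrt(377)
arg(z) = arctan(b/a) = arctan(-4/-19) (quadrant-adjusted) = -168.11°


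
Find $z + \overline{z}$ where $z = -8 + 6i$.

z + conjugate(z) = (a + bi) + (a - bi) = 2a
= 2 * (-8) = -16


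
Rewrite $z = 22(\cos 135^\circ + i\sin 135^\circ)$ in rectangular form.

a = r cos θ = 22 * -sqrt(2)/2 = -11*sqrt(2)
b = r sin θ = 22 * sqrt(2)/2 = 11*sqrt(2)
z = -11*sqrt(2) + 11*sqrt(2)i


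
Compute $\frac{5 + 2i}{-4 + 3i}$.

Multiply numerator and denominator by conjugate (-4 - 3i):
= (5 + 2i)(-4 - 3i) / ((-4)^2 + 3^2)
= (-14 - 23i) / 25
= -14/25 - (23/25)i


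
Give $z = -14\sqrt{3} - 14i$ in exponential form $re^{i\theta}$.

r = |z| = sqrt((-14*sqrt(3))^2 + (-14)^2) = sqrt(588 + 196) = sqrt(784) = 28
θ = arctan(b/a) = arctan(-14/-24.2487) (quadrant-adjusted) = -150° = -5π/6
z = 28e^(-i*5π/6)


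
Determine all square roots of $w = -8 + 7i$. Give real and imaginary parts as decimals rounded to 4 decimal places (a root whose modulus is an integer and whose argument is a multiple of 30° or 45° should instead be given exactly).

|w| = sqrt(113) ≈ 10.630146, arg(w) ≈ 138.814075°
Root modulus = sqrt(113)^(1/2) ≈ 3.260390
Root arguments: θ_k = (arg(w) + 360°k)/2 for k = 0, 1, ..., 1
Compute each root as (root modulus)(cos θ_k + i sin θ_k) using full-precision intermediates, then round to 4 decimal places.
Roots: 1.1468 + 3.0521i, -1.1468 - 3.0521i


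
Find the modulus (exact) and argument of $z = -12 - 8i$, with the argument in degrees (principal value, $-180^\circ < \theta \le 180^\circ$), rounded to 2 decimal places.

|z| = sqrt((-12)^2 + (-8)^2) = sqrt(208)
arg(z) = arctan(b/a) = arctan(-8/-12) (quadrant-adjusted) = -146.31°


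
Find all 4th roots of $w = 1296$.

|w| = 1296, arg(w) = 0°
Root modulus = 1296^(1/4) = 6
Root arguments: θ_k = (0° + 360°k)/4 for k = 0, 1, ..., 3
Roots: 6, 6i, -6, -6i


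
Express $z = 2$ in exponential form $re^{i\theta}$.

r = |z| = sqrt((2)^2 + (0)^2) = sqrt(4 + 0) = sqrt(4) = 2
b = 0 and a > 0, so z lies on the positive real axis: θ = 0
z = 2e^(i*0) = 2


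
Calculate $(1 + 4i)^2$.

(a + bi)^2 = a^2 - b^2 + 2abi
= 1^2 - 4^2 + 2*1*4i
= -15 + 8i


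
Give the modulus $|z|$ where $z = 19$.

|z| = sqrt(a^2 + b^2) = sqrt(19^2 + 0^2) = sqrt(361) = 19


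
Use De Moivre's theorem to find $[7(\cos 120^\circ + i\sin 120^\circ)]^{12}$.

By De Moivre: z^n = r^n(cos(nθ) + i sin(nθ))
= 7^12(cos(12*120°) + i sin(12*120°))
= 13841287201(cos 0° + i sin 0°)
= 13841287201


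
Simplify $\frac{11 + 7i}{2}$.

Divisor is real, so divide each part by 2:
= 11/2 + (7/2)i


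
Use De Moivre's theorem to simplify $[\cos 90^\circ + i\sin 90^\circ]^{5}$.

By De Moivre: z^n = r^n(cos(nθ) + i sin(nθ))
= 1^5(cos(5*90°) + i sin(5*90°))
= 1(cos 90° + i sin 90°)
= i


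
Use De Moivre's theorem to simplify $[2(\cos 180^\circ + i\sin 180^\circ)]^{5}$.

By De Moivre: z^n = r^n(cos(nθ) + i sin(nθ))
= 2^5(cos(5*180°) + i sin(5*180°))
= 32(cos 180° + i sin 180°)
= -32


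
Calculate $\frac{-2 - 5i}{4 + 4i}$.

Multiply numerator and denominator by conjugate (4 - 4i):
= (-2 - 5i)(4 - 4i) / (4^2 + 4^2)
= (-28 - 12i) / 32
Divide through by 4: (-7 - 3i) / 8
= -7/8 - (3/8)i


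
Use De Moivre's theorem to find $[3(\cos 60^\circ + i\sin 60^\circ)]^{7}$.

By De Moivre: z^n = r^n(cos(nθ) + i sin(nθ))
= 3^7(cos(7*60°) + i sin(7*60°))
= 2187(cos 60° + i sin 60°)
= 2187/2 + (2187*sqrt(3)/2)i


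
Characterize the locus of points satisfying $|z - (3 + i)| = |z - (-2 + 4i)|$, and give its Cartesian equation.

|z - z1| = |z - z2| means z is equidistant from z1 and z2,
i.e. the perpendicular bisector of the segment from (3, 1) to (-2, 4) (midpoint (1/2, 5/2)).
With z = x + yi, square both sides:
(x - 3)^2 + (y - 1)^2 = (x - (-2))^2 + (y - 4)^2
The x^2 and y^2 terms cancel: -10x + 6y = 20 - 10 = 10
Simplify: 5x - 3y = -5
Locus: Perpendicular bisector of the segment from (3, 1) to (-2, 4): the line 5x - 3y = -5


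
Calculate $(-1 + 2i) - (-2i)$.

(-1 - 0) + (2 - (-2))i = -1 + 4i


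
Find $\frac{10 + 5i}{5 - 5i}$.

Multiply numerator and denominator by conjugate (5 + 5i):
= (10 + 5i)(5 + 5i) / (5^2 + (-5)^2)
= (25 + 75i) / 50
Divide through by 25: (1 + 3i) / 2
= 1/2 + (3/2)i


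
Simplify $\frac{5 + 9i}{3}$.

Divisor is real, so divide each part by 3:
= 5/3 + 3i


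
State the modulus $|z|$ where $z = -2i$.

|z| = sqrt(a^2 + b^2) = sqrt(0^2 + (-2)^2) = sqrt(4) = 2


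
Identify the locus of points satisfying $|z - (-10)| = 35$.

|z - z0| = r describes a circle centered at z0 with radius r
Here z0 = -10 and r = 35
Locus: Circle centered at (-10, 0) with radius 35


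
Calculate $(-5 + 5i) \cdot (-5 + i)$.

(a1*a2 - b1*b2) + (a1*b2 + b1*a2)i
= (25 - 5) + (-5 + (-25))i
= 20 - 30i


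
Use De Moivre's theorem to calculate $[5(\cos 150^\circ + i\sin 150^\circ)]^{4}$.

By De Moivre: z^n = r^n(cos(nθ) + i sin(nθ))
= 5^4(cos(4*150°) + i sin(4*150°))
= 625(cos 240° + i sin 240°)
= -625/2 - (625*sqrt(3)/2)i


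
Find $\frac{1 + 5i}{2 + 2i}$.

Multiply numerator and denominator by conjugate (2 - 2i):
= (1 + 5i)(2 - 2i) / (2^2 + 2^2)
= (12 + 8i) / 8
Divide through by 4: (3 + 2i) / 2
= 3/2 + i


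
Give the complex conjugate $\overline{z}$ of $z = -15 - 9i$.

If z = a + bi, then conjugate(z) = a - bi
conjugate(-15 - 9i) = -15 + 9i


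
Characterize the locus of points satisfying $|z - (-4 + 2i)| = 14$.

|z - z0| = r describes a circle centered at z0 with radius r
Here z0 = -4 + 2i and r = 14
Locus: Circle centered at (-4, 2) with radius 14


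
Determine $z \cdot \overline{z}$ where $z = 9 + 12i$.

z * conjugate(z) = |z|^2 = a^2 + b^2
= 9^2 + 12^2 = 225


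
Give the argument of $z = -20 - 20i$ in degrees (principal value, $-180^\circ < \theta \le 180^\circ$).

θ = arctan(b/a) = arctan(-20/-20) (quadrant-adjusted) = -135°


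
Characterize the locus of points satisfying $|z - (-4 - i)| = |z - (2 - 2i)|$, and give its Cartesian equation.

|z - z1| = |z - z2| means z is equidistant from z1 and z2,
i.e. the perpendicular bisector of the segment from (-4, -1) to (2, -2) (midpoint (-1, -3/2)).
With z = x + yi, square both sides:
(x - (-4))^2 + (y - (-1))^2 = (x - 2)^2 + (y - (-2))^2
The x^2 and y^2 terms cancel: 12x + (-2)y = 8 - 17 = -9
Simplify: 12x - 2y = -9
Locus: Perpendicular bisector of the segment from (-4, -1) to (2, -2): the line 12x - 2y = -9


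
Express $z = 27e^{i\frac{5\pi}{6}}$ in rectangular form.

a = r cos θ = 27 * -sqrt(3)/2 = -27*sqrt(3)/2
b = r sin θ = 27 * 1/2 = 27/2
z = -27*sqrt(3)/2 + (27/2)i


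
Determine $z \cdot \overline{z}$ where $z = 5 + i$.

z * conjugate(z) = |z|^2 = a^2 + b^2
= 5^2 + 1^2 = 26


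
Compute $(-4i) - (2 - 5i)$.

(0 - 2) + (-4 - (-5))i = -2 + i


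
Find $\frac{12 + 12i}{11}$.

Divisor is real, so divide each part by 11:
= 12/11 + (12/11)i


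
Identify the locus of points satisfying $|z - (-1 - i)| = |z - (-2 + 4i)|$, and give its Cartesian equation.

|z - z1| = |z - z2| means z is equidistant from z1 and z2,
i.e. the perpendicular bisector of the segment from (-1, -1) to (-2, 4) (midpoint (-3/2, 3/2)).
With z = x + yi, square both sides:
(x - (-1))^2 + (y - (-1))^2 = (x - (-2))^2 + (y - 4)^2
The x^2 and y^2 terms cancel: -2x + 10y = 20 - 2 = 18
Simplify: x - 5y = -9
Locus: Perpendicular bisector of the segment from (-1, -1) to (-2, 4): the line x - 5y = -9


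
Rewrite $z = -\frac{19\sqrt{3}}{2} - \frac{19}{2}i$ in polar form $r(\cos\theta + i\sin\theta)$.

r = |z| = sqrt(a^2 + b^2) = sqrt((-19*sqrt(3)/2)^2 + (-19/2)^2) = sqrt(1083/4 + 361/4) = sqrt(361) = 19
θ = arctan(b/a) = arctan(-9.5/-16.4545) (quadrant-adjusted) = 210°
z = 19(cos 210° + i sin 210°)


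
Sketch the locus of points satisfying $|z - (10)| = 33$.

|z - z0| = r describes a circle centered at z0 with radius r
Here z0 = 10 and r = 33
Locus: Circle centered at (10, 0) with radius 33


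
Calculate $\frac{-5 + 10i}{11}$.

Divisor is real, so divide each part by 11:
= -5/11 + (10/11)i


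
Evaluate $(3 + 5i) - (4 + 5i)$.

(3 - 4) + (5 - 5)i = -1


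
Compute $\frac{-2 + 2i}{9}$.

Divisor is real, so divide each part by 9:
= -2/9 + (2/9)i


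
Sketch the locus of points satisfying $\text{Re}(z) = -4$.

Re(z) = x where z = x + yi; the equation x = -4 is satisfied by all points with that x-coordinate
Locus: Vertical line x = -4


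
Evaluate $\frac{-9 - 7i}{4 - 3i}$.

Multiply numerator and denominator by conjugate (4 + 3i):
= (-9 - 7i)(4 + 3i) / (4^2 + (-3)^2)
= (-15 - 55i) / 25
Divide through by 5: (-3 - 11i) / 5
= -3/5 - (11/5)i


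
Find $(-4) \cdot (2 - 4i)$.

(a1*a2 - b1*b2) + (a1*b2 + b1*a2)i
= (-8 - 0) + (16 + 0)i
= -8 + 16i


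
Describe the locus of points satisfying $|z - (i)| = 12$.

|z - z0| = r describes a circle centered at z0 with radius r
Here z0 = i and r = 12
Locus: Circle centered at (0, 1) with radius 12


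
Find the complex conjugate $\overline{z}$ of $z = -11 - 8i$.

If z = a + bi, then conjugate(z) = a - bi
conjugate(-11 - 8i) = -11 + 8i


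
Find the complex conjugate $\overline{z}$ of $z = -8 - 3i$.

If z = a + bi, then conjugate(z) = a - bi
conjugate(-8 - 3i) = -8 + 3i


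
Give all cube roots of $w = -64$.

|w| = 64, arg(w) = 180°
Root modulus = 64^(1/3) = 4
Root arguments: θ_k = (180° + 360°k)/3 for k = 0, 1, ..., 2
Roots: 2 + 2*sqrt(3)i, -4, 2 - 2*sqrt(3)i


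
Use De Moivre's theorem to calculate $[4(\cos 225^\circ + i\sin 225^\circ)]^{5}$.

By De Moivre: z^n = r^n(cos(nθ) + i sin(nθ))
= 4^5(cos(5*225°) + i sin(5*225°))
= 1024(cos 45° + i sin 45°)
= 512*sqrt(2) + 512*sqrt(2)i


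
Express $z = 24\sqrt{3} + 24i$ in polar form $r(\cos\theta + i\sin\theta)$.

r = |z| = sqrt(a^2 + b^2) = sqrt((24*sqrt(3))^2 + (24)^2) = sqrt(1728 + 576) = sqrt(2304) = 48
θ = arctan(b/a) = arctan(24/41.5692) (quadrant-adjusted) = 30°
z = 48(cos 30° + i sin 30°)


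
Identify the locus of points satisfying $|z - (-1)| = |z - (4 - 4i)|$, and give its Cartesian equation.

|z - z1| = |z - z2| means z is equidistant from z1 and z2,
i.e. the perpendicular bisector of the segment from (-1, 0) to (4, -4) (midpoint (3/2, -2)).
With z = x + yi, square both sides:
(x - (-1))^2 + (y - 0)^2 = (x - 4)^2 + (y - (-4))^2
The x^2 and y^2 terms cancel: 10x + (-8)y = 32 - 1 = 31
Simplify: 10x - 8y = 31
Locus: Perpendicular bisector of the segment from (-1, 0) to (4, -4): the line 10x - 8y = 31


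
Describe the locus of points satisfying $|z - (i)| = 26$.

|z - z0| = r describes a circle centered at z0 with radius r
Here z0 = i and r = 26
Locus: Circle centered at (0, 1) with radius 26


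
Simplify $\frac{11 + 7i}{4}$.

Divisor is real, so divide each part by 4:
= 11/4 + (7/4)i


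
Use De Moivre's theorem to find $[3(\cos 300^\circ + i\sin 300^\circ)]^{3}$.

By De Moivre: z^n = r^n(cos(nθ) + i sin(nθ))
= 3^3(cos(3*300°) + i sin(3*300°))
= 27(cos 180° + i sin 180°)
= -27


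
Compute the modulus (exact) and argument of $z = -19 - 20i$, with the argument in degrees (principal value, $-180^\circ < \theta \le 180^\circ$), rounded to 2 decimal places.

|z| = sqrt((-19)^2 + (-20)^2) = sqrt(761)
arg(z) = arctan(b/a) = arctan(-20/-19) (quadrant-adjusted) = -133.53°


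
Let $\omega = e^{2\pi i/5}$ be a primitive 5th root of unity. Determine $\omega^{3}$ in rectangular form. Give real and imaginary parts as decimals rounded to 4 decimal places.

ω^3 = e^(2πi·3/5) = e^(i·6π/5)
= cos(6π/5) + i sin(6π/5)
= -0.8090 - 0.5878i


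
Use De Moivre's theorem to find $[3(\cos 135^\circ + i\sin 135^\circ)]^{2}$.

By De Moivre: z^n = r^n(cos(nθ) + i sin(nθ))
= 3^2(cos(2*135°) + i sin(2*135°))
= 9(cos 270° + i sin 270°)
= -9i


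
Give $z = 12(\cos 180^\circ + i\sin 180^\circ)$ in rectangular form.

a = r cos θ = 12 * -1 = -12
b = r sin θ = 12 * 0 = 0
z = -12


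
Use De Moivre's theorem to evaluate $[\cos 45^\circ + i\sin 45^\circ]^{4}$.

By De Moivre: z^n = r^n(cos(nθ) + i sin(nθ))
= 1^4(cos(4*45°) + i sin(4*45°))
= 1(cos 180° + i sin 180°)
= -1


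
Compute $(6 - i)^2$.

(a + bi)^2 = a^2 - b^2 + 2abi
= 6^2 - (-1)^2 + 2*6*(-1)i
= 35 - 12i


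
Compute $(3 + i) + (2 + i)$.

(3 + 2) + (1 + 1)i = 5 + 2i


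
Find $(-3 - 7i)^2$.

(a + bi)^2 = a^2 - b^2 + 2abi
= (-3)^2 - (-7)^2 + 2*(-3)*(-7)i
= -40 + 42i


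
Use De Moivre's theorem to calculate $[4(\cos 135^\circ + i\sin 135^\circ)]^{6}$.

By De Moivre: z^n = r^n(cos(nθ) + i sin(nθ))
= 4^6(cos(6*135°) + i sin(6*135°))
= 4096(cos 90° + i sin 90°)
= 4096i


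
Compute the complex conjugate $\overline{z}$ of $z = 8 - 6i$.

If z = a + bi, then conjugate(z) = a - bi
conjugate(8 - 6i) = 8 + 6i


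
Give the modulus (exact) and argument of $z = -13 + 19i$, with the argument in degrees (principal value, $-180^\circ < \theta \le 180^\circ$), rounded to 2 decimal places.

|z| = sqrt((-13)^2 + 19^2) = sqrt(530)
arg(z) = arctan(b/a) = arctan(19/-13) (quadrant-adjusted) = 124.38°


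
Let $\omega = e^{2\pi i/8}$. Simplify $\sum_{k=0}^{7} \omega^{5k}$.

Let ζ = ω^5 = e^(2πi·5/8). Since 8 ∤ 5, ζ ≠ 1.
Sum = Σ_{k=0}^{7} ζ^k = (ζ^8 - 1)/(ζ - 1) = (ω^{5·8} - 1)/(ζ - 1) = (1 - 1)/(ζ - 1) = 0


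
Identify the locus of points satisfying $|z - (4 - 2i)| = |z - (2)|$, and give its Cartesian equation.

|z - z1| = |z - z2| means z is equidistant from z1 and z2,
i.e. the perpendicular bisector of the segment from (4, -2) to (2, 0) (midpoint (3, -1)).
With z = x + yi, square both sides:
(x - 4)^2 + (y - (-2))^2 = (x - 2)^2 + (y - 0)^2
The x^2 and y^2 terms cancel: -4x + 4y = 4 - 20 = -16
Simplify: x - y = 4
Locus: Perpendicular bisector of the segment from (4, -2) to (2, 0): the line x - y = 4


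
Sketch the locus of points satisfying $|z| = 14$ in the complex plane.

|z| = 14 means sqrt(x^2 + y^2) = 14
This is a circle of radius 14 centered at the origin


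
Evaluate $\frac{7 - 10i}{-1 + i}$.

Multiply numerator and denominator by conjugate (-1 - i):
= (7 - 10i)(-1 - i) / ((-1)^2 + 1^2)
= (-17 + 3i) / 2
= -17/2 + (3/2)i


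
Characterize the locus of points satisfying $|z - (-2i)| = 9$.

|z - z0| = r describes a circle centered at z0 with radius r
Here z0 = -2i and r = 9
Locus: Circle centered at (0, -2) with radius 9


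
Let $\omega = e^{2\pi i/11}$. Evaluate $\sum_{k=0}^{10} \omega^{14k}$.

Let ζ = ω^14 = e^(2πi·14/11). Since 11 ∤ 14, ζ ≠ 1.
Sum = Σ_{k=0}^{10} ζ^k = (ζ^11 - 1)/(ζ - 1) = (ω^{14·11} - 1)/(ζ - 1) = (1 - 1)/(ζ - 1) = 0


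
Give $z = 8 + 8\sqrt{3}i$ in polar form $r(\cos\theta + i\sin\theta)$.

r = |z| = sqrt(a^2 + b^2) = sqrt((8)^2 + (8*sqrt(3))^2) = sqrt(64 + 192) = sqrt(256) = 16
θ = arctan(b/a) = arctan(13.8564/8) (quadrant-adjusted) = 60°
z = 16(cos 60° + i sin 60°)


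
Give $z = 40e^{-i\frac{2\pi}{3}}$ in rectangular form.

a = r cos θ = 40 * -1/2 = -20
b = r sin θ = 40 * -sqrt(3)/2 = -20*sqrt(3)
z = -20 - 20*sqrt(3)i


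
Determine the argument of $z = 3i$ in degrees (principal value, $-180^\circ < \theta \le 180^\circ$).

a = 0 and b > 0, so z lies on the positive imaginary axis: θ = 90°


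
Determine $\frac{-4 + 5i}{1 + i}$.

Multiply numerator and denominator by conjugate (1 - i):
= (-4 + 5i)(1 - i) / (1^2 + 1^2)
= (1 + 9i) / 2
= 1/2 + (9/2)i


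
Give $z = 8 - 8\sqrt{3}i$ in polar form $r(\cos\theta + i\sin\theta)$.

r = |z| = sqrt(a^2 + b^2) = sqrt((8)^2 + (-8*sqrt(3))^2) = sqrt(64 + 192) = sqrt(256) = 16
θ = arctan(b/a) = arctan(-13.8564/8) (quadrant-adjusted) = 300°
z = 16(cos 300° + i sin 300°)


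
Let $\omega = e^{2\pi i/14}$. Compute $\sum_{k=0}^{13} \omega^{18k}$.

Let ζ = ω^18 = e^(2πi·18/14). Since 14 ∤ 18, ζ ≠ 1.
Sum = Σ_{k=0}^{13} ζ^k = (ζ^14 - 1)/(ζ - 1) = (ω^{18·14} - 1)/(ζ - 1) = (1 - 1)/(ζ - 1) = 0


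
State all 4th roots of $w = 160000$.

|w| = 160000, arg(w) = 0°
Root modulus = 160000^(1/4) = 20
Root arguments: θ_k = (0° + 360°k)/4 for k = 0, 1, ..., 3
Roots: 20, 20i, -20, -20i


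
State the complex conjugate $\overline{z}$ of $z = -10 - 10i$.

If z = a + bi, then conjugate(z) = a - bi
conjugate(-10 - 10i) = -10 + 10i


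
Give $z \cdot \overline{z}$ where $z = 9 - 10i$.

z * conjugate(z) = |z|^2 = a^2 + b^2
= 9^2 + (-10)^2 = 181


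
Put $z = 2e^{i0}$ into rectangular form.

a = r cos θ = 2 * 1 = 2
b = r sin θ = 2 * 0 = 0
z = 2


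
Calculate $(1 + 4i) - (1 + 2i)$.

(1 - 1) + (4 - 2)i = 2i


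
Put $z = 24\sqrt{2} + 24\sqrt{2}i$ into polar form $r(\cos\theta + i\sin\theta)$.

r = |z| = sqrt(a^2 + b^2) = sqrt((24*sqrt(2))^2 + (24*sqrt(2))^2) = sqrt(1152 + 1152) = sqrt(2304) = 48
θ = arctan(b/a) = arctan(33.9411/33.9411) (quadrant-adjusted) = 45°
z = 48(cos 45° + i sin 45°)


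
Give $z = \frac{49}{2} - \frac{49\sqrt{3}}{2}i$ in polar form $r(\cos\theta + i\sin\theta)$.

r = |z| = sqrt(a^2 + b^2) = sqrt((49/2)^2 + (-49*sqrt(3)/2)^2) = sqrt(2401/4 + 7203/4) = sqrt(2401) = 49
θ = arctan(b/a) = arctan(-42.4352/24.5) (quadrant-adjusted) = 300°
z = 49(cos 300° + i sin 300°)


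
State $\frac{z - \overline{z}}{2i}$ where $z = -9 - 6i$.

z - conjugate(z) = 2bi
(z - conjugate(z))/(2i) = 2bi/(2i) = b = -6


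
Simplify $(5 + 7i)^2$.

(a + bi)^2 = a^2 - b^2 + 2abi
= 5^2 - 7^2 + 2*5*7i
= -24 + 70i


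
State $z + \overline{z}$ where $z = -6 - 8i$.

z + conjugate(z) = (a + bi) + (a - bi) = 2a
= 2 * (-6) = -12


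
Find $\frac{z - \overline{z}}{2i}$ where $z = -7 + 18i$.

z - conjugate(z) = 2bi
(z - conjugate(z))/(2i) = 2bi/(2i) = b = 18


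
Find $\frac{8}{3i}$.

Multiply numerator and denominator by conjugate (-3i):
= (8)(-3i) / (0^2 + 3^2)
= (-24i) / 9
Divide through by 3: (-8i) / 3
= 0 - (8/3)i


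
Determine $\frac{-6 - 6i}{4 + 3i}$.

Multiply numerator and denominator by conjugate (4 - 3i):
= (-6 - 6i)(4 - 3i) / (4^2 + 3^2)
= (-42 - 6i) / 25
= -42/25 - (6/25)i


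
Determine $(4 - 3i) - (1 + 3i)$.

(4 - 1) + (-3 - 3)i = 3 - 6i


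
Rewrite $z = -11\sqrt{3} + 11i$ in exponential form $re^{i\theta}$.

r = |z| = sqrt((-11*sqrt(3))^2 + (11)^2) = sqrt(363 + 121) = sqrt(484) = 22
θ = arctan(b/a) = arctan(11/-19.0526) (quadrant-adjusted) = 150° = 5π/6
z = 22e^(i*5π/6)


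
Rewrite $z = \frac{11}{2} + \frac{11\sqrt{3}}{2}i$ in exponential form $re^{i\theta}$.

r = |z| = sqrt((11/2)^2 + (11*sqrt(3)/2)^2) = sqrt(121/4 + 363/4) = sqrt(121) = 11
θ = arctan(b/a) = arctan(9.5263/5.5) (quadrant-adjusted) = 60° = π/3
z = 11e^(i*π/3)


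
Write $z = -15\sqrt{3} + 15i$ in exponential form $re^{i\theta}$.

r = |z| = sqrt((-15*sqrt(3))^2 + (15)^2) = sqrt(675 + 225) = sqrt(900) = 30
θ = arctan(b/a) = arctan(15/-25.9808) (quadrant-adjusted) = 150° = 5π/6
z = 30e^(i*5π/6)


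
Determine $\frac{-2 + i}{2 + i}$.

Multiply numerator and denominator by conjugate (2 - i):
= (-2 + i)(2 - i) / (2^2 + 1^2)
= (-3 + 4i) / 5
= -3/5 + (4/5)i


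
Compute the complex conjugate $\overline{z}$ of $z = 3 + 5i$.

If z = a + bi, then conjugate(z) = a - bi
conjugate(3 + 5i) = 3 - 5i


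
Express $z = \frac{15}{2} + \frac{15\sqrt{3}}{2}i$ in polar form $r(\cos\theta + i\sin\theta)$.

r = |z| = sqrt(a^2 + b^2) = sqrt((15/2)^2 + (15*sqrt(3)/2)^2) = sqrt(225/4 + 675/4) = sqrt(225) = 15
θ = arctan(b/a) = arctan(12.9904/7.5) (quadrant-adjusted) = 60°
z = 15(cos 60° + i sin 60°)


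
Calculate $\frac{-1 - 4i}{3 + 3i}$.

Multiply numerator and denominator by conjugate (3 - 3i):
= (-1 - 4i)(3 - 3i) / (3^2 + 3^2)
= (-15 - 9i) / 18
Divide through by 3: (-5 - 3i) / 6
= -5/6 - (1/2)i


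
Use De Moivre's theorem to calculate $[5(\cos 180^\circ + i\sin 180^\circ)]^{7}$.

By De Moivre: z^n = r^n(cos(nθ) + i sin(nθ))
= 5^7(cos(7*180°) + i sin(7*180°))
= 78125(cos 180° + i sin 180°)
= -78125


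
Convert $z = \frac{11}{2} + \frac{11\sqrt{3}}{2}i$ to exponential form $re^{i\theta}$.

r = |z| = sqrt((11/2)^2 + (11*sqrt(3)/2)^2) = sqrt(121/4 + 363/4) = sqrt(121) = 11
θ = arctan(b/a) = arctan(9.5263/5.5) (quadrant-adjusted) = 60° = π/3
z = 11e^(i*π/3)


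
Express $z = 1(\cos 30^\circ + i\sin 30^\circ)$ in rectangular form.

a = r cos θ = 1 * sqrt(3)/2 = sqrt(3)/2
b = r sin θ = 1 * 1/2 = 1/2
z = sqrt(3)/2 + (1/2)i


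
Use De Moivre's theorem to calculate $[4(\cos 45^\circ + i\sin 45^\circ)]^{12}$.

By De Moivre: z^n = r^n(cos(nθ) + i sin(nθ))
= 4^12(cos(12*45°) + i sin(12*45°))
= 16777216(cos 180° + i sin 180°)
= -16777216


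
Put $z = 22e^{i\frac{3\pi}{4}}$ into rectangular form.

a = r cos θ = 22 * -sqrt(2)/2 = -11*sqrt(2)
b = r sin θ = 22 * sqrt(2)/2 = 11*sqrt(2)
z = -11*sqrt(2) + 11*sqrt(2)i


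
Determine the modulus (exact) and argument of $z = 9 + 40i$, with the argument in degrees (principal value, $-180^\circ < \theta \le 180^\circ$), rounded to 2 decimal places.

|z| = sqrt(9^2 + 40^2) = 41
arg(z) = arctan(b/a) = arctan(40/9) (quadrant-adjusted) = 77.32°


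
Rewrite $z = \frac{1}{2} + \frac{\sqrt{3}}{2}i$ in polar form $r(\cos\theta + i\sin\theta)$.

r = |z| = sqrt(a^2 + b^2) = sqrt((1/2)^2 + (sqrt(3)/2)^2) = sqrt(1/4 + 3/4) = sqrt(1) = 1
θ = arctan(b/a) = arctan(0.866/0.5) (quadrant-adjusted) = 60°
z = 1(cos 60° + i sin 60°)


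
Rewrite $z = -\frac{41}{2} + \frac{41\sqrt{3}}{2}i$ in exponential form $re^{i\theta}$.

r = |z| = sqrt((-41/2)^2 + (41*sqrt(3)/2)^2) = sqrt(1681/4 + 5043/4) = sqrt(1681) = 41
θ = arctan(b/a) = arctan(35.507/-20.5) (quadrant-adjusted) = 120° = 2π/3
z = 41e^(i*2π/3)


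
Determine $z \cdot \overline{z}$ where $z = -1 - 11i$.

z * conjugate(z) = |z|^2 = a^2 + b^2
= (-1)^2 + (-11)^2 = 122


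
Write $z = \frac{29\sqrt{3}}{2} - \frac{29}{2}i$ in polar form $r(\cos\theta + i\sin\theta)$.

r = |z| = sqrt(a^2 + b^2) = sqrt((29*sqrt(3)/2)^2 + (-29/2)^2) = sqrt(2523/4 + 841/4) = sqrt(841) = 29
θ = arctan(b/a) = arctan(-14.5/25.1147) (quadrant-adjusted) = 330°
z = 29(cos 330° + i sin 330°)


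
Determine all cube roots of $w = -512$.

|w| = 512, arg(w) = 180°
Root modulus = 512^(1/3) = 8
Root arguments: θ_k = (180° + 360°k)/3 for k = 0, 1, ..., 2
Roots: 4 + 4*sqrt(3)i, -8, 4 - 4*sqrt(3)i


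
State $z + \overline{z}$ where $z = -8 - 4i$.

z + conjugate(z) = (a + bi) + (a - bi) = 2a
= 2 * (-8) = -16


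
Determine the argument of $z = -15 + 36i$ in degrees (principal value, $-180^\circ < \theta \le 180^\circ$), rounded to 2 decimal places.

θ = arctan(b/a) = arctan(36/-15) (quadrant-adjusted) = 112.62°


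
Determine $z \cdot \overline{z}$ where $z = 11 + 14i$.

z * conjugate(z) = |z|^2 = a^2 + b^2
= 11^2 + 14^2 = 317


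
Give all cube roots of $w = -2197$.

|w| = 2197, arg(w) = 180°
Root modulus = 2197^(1/3) = 13
Root arguments: θ_k = (180° + 360°k)/3 for k = 0, 1, ..., 2
Roots: 13/2 + (13*sqrt(3)/2)i, -13, 13/2 - (13*sqrt(3)/2)i


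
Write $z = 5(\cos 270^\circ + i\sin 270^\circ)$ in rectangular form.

a = r cos θ = 5 * 0 = 0
b = r sin θ = 5 * -1 = -5
z = -5i


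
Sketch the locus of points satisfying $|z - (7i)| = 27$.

|z - z0| = r describes a circle centered at z0 with radius r
Here z0 = 7i and r = 27
Locus: Circle centered at (0, 7) with radius 27


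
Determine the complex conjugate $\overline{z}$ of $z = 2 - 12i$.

If z = a + bi, then conjugate(z) = a - bi
conjugate(2 - 12i) = 2 + 12i


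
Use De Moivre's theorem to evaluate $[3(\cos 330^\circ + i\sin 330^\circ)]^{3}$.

By De Moivre: z^n = r^n(cos(nθ) + i sin(nθ))
= 3^3(cos(3*330°) + i sin(3*330°))
= 27(cos 270° + i sin 270°)
= -27i


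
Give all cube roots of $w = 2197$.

|w| = 2197, arg(w) = 0°
Root modulus = 2197^(1/3) = 13
Root arguments: θ_k = (0° + 360°k)/3 for k = 0, 1, ..., 2
Roots: 13, -13/2 + (13*sqrt(3)/2)i, -13/2 - (13*sqrt(3)/2)i


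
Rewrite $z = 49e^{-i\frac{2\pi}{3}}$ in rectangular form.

a = r cos θ = 49 * -1/2 = -49/2
b = r sin θ = 49 * -sqrt(3)/2 = -49*sqrt(3)/2
z = -49/2 - (49*sqrt(3)/2)i


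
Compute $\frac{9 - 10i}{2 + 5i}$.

Multiply numerator and denominator by conjugate (2 - 5i):
= (9 - 10i)(2 - 5i) / (2^2 + 5^2)
= (-32 - 65i) / 29
= -32/29 - (65/29)i


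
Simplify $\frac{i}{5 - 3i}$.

Multiply numerator and denominator by conjugate (5 + 3i):
= (i)(5 + 3i) / (5^2 + (-3)^2)
= (-3 + 5i) / 34
= -3/34 + (5/34)i


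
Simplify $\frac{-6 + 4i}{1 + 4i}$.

Multiply numerator and denominator by conjugate (1 - 4i):
= (-6 + 4i)(1 - 4i) / (1^2 + 4^2)
= (10 + 28i) / 17
= 10/17 + (28/17)i


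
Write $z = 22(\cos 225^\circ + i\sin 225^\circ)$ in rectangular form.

a = r cos θ = 22 * -sqrt(2)/2 = -11*sqrt(2)
b = r sin θ = 22 * -sqrt(2)/2 = -11*sqrt(2)
z = -11*sqrt(2) - 11*sqrt(2)i


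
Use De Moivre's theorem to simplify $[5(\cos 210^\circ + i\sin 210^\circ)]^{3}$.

By De Moivre: z^n = r^n(cos(nθ) + i sin(nθ))
= 5^3(cos(3*210°) + i sin(3*210°))
= 125(cos 270° + i sin 270°)
= -125i


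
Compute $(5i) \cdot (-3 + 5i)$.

(a1*a2 - b1*b2) + (a1*b2 + b1*a2)i
= (0 - 25) + (0 + (-15))i
= -25 - 15i


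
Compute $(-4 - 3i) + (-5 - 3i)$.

(-4 + (-5)) + (-3 + (-3))i = -9 - 6i


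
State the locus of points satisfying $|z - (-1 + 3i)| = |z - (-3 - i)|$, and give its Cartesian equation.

|z - z1| = |z - z2| means z is equidistant from z1 and z2,
i.e. the perpendicular bisector of the segment from (-1, 3) to (-3, -1) (midpoint (-2, 1)).
With z = x + yi, square both sides:
(x - (-1))^2 + (y - 3)^2 = (x - (-3))^2 + (y - (-1))^2
The x^2 and y^2 terms cancel: -4x + (-8)y = 10 - 10 = 0
Simplify: x + 2y = 0
Locus: Perpendicular bisector of the segment from (-1, 3) to (-3, -1): the line x + 2y = 0


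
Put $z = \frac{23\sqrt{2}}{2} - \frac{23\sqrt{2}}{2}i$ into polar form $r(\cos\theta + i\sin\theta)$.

r = |z| = sqrt(a^2 + b^2) = sqrt((23*sqrt(2)/2)^2 + (-23*sqrt(2)/2)^2) = sqrt(529/2 + 529/2) = sqrt(529) = 23
θ = arctan(b/a) = arctan(-16.2635/16.2635) (quadrant-adjusted) = 315°
z = 23(cos 315° + i sin 315°)
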